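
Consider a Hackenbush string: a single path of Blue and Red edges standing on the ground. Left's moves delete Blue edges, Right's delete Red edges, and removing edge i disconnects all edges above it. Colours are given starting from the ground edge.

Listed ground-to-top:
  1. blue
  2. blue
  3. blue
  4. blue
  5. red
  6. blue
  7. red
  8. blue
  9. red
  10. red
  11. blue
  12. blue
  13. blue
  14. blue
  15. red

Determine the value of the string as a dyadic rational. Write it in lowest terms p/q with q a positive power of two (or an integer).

7485/2048

b: Left { 0 }, Right { · } => simplest 1
bb: Left { 0, 1 }, Right { · } => simplest 2
bbb: Left { 0, 1, 2 }, Right { · } => simplest 3
bbbb: Left { 0, 1, 2, 3 }, Right { · } => simplest 4
bbbbr: Left { 0, 1, 2, 3 }, Right { 4 } => simplest 7/2
bbbbrb: Left { 0, 1, 2, 3, 7/2 }, Right { 4 } => simplest 15/4
bbbbrbr: Left { 0, 1, 2, 3, 7/2 }, Right { 15/4, 4 } => simplest 29/8
bbbbrbrb: Left { 0, 1, 2, 3, 7/2, 29/8 }, Right { 15/4, 4 } => simplest 59/16
bbbbrbrbr: Left { 0, 1, 2, 3, 7/2, 29/8 }, Right { 59/16, 15/4, 4 } => simplest 117/32
bbbbrbrbrr: Left { 0, 1, 2, 3, 7/2, 29/8 }, Right { 117/32, 59/16, 15/4, 4 } => simplest 233/64
bbbbrbrbrrb: Left { 0, 1, 2, 3, 7/2, 29/8, 233/64 }, Right { 117/32, 59/16, 15/4, 4 } => simplest 467/128
bbbbrbrbrrbb: Left { 0, 1, 2, 3, 7/2, 29/8, 233/64, 467/128 }, Right { 117/32, 59/16, 15/4, 4 } => simplest 935/256
bbbbrbrbrrbbb: Left { 0, 1, 2, 3, 7/2, 29/8, 233/64, 467/128, 935/256 }, Right { 117/32, 59/16, 15/4, 4 } => simplest 1871/512
bbbbrbrbrrbbbb: Left { 0, 1, 2, 3, 7/2, 29/8, 233/64, 467/128, 935/256, 1871/512 }, Right { 117/32, 59/16, 15/4, 4 } => simplest 3743/1024
bbbbrbrbrrbbbbr: Left { 0, 1, 2, 3, 7/2, 29/8, 233/64, 467/128, 935/256, 1871/512 }, Right { 3743/1024, 117/32, 59/16, 15/4, 4 } => simplest 7485/2048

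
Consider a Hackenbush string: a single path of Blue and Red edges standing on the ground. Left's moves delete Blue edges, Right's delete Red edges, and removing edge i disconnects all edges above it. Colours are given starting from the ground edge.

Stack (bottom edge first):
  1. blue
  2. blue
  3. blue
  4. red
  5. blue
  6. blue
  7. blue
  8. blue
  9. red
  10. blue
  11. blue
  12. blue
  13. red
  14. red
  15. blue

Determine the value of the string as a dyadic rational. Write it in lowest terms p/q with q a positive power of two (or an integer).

12147/4096

1 of 15 · b · max L 0 · min R +∞ gives 1
2 of 15 · bb · max L 1 · min R +∞ gives 2
3 of 15 · bbb · max L 2 · min R +∞ gives 3
4 of 15 · bbbr · max L 2 · min R 3 gives 5/2
5 of 15 · bbbrb · max L 5/2 · min R 3 gives 11/4
6 of 15 · bbbrbb · max L 11/4 · min R 3 gives 23/8
7 of 15 · bbbrbbb · max L 23/8 · min R 3 gives 47/16
8 of 15 · bbbrbbbb · max L 47/16 · min R 3 gives 95/32
9 of 15 · bbbrbbbbr · max L 47/16 · min R 95/32 gives 189/64
10 of 15 · bbbrbbbbrb · max L 189/64 · min R 95/32 gives 379/128
11 of 15 · bbbrbbbbrbb · max L 379/128 · min R 95/32 gives 759/256
12 of 15 · bbbrbbbbrbbb · max L 759/256 · min R 95/32 gives 1519/512
13 of 15 · bbbrbbbbrbbbr · max L 759/256 · min R 1519/512 gives 3037/1024
14 of 15 · bbbrbbbbrbbbrr · max L 759/256 · min R 3037/1024 gives 6073/2048
15 of 15 · bbbrbbbbrbbbrrb · max L 6073/2048 · min R 3037/1024 gives 12147/4096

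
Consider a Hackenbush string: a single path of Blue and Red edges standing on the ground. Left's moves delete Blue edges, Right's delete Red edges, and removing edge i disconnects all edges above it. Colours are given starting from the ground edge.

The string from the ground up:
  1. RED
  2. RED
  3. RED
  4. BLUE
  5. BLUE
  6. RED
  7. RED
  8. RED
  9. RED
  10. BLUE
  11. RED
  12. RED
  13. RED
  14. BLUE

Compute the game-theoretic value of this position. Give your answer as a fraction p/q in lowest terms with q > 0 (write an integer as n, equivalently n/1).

-5085/2048

g(R) = { (no moves) | 0 } gives -1
g(RR) = { (no moves) | -1 0 } gives -2
g(RRR) = { (no moves) | -2 -1 0 } gives -3
g(RRRB) = { -3 | -2 -1 0 } gives -5/2
g(RRRBB) = { -3 -5/2 | -2 -1 0 } gives -9/4
g(RRRBBR) = { -3 -5/2 | -9/4 -2 -1 0 } gives -19/8
g(RRRBBRR) = { -3 -5/2 | -19/8 -9/4 -2 -1 0 } gives -39/16
g(RRRBBRRR) = { -3 -5/2 | -39/16 -19/8 -9/4 -2 -1 0 } gives -79/32
g(RRRBBRRRR) = { -3 -5/2 | -79/32 -39/16 -19/8 -9/4 -2 -1 0 } gives -159/64
g(RRRBBRRRRB) = { -3 -5/2 -159/64 | -79/32 -39/16 -19/8 -9/4 -2 -1 0 } gives -317/128
g(RRRBBRRRRBR) = { -3 -5/2 -159/64 | -317/128 -79/32 -39/16 -19/8 -9/4 -2 -1 0 } gives -635/256
g(RRRBBRRRRBRR) = { -3 -5/2 -159/64 | -635/256 -317/128 -79/32 -39/16 -19/8 -9/4 -2 -1 0 } gives -1271/512
g(RRRBBRRRRBRRR) = { -3 -5/2 -159/64 | -1271/512 -635/256 -317/128 -79/32 -39/16 -19/8 -9/4 -2 -1 0 } gives -2543/1024
g(RRRBBRRRRBRRRB) = { -3 -5/2 -159/64 -2543/1024 | -1271/512 -635/256 -317/128 -79/32 -39/16 -19/8 -9/4 -2 -1 0 } gives -5085/2048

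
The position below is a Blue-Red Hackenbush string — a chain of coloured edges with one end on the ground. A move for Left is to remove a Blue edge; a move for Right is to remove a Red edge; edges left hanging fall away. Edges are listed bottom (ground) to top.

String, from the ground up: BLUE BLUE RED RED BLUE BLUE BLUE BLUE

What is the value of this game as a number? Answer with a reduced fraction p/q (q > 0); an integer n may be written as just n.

Recurse on prefixes of the 8-edge string BLUE BLUE RED RED BLUE BLUE BLUE BLUE:
edge 1 of 8 (BLUE): { 0 | ∅ } -> 1
edge 2 of 8 (BLUE): { 0 1 | ∅ } -> 2
edge 3 of 8 (RED): { 0 1 | 2 } -> 3/2
edge 4 of 8 (RED): { 0 1 | 3/2 2 } -> 5/4
edge 5 of 8 (BLUE): { 0 1 5/4 | 3/2 2 } -> 11/8
edge 6 of 8 (BLUE): { 0 1 5/4 11/8 | 3/2 2 } -> 23/16
edge 7 of 8 (BLUE): { 0 1 5/4 11/8 23/16 | 3/2 2 } -> 47/32
edge 8 of 8 (BLUE): { 0 1 5/4 11/8 23/16 47/32 | 3/2 2 } -> 95/64

95/64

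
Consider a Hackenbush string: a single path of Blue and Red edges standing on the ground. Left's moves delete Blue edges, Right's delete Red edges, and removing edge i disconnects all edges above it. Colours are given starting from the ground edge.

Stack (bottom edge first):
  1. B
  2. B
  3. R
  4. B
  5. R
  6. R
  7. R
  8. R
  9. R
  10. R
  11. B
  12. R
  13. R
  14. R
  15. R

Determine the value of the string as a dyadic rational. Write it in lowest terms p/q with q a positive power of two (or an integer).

12321/8192

1 of 15 · B · max L 0 · min R +∞ gives 1
2 of 15 · BB · max L 1 · min R +∞ gives 2
3 of 15 · BBR · max L 1 · min R 2 gives 3/2
4 of 15 · BBRB · max L 3/2 · min R 2 gives 7/4
5 of 15 · BBRBR · max L 3/2 · min R 7/4 gives 13/8
6 of 15 · BBRBRR · max L 3/2 · min R 13/8 gives 25/16
7 of 15 · BBRBRRR · max L 3/2 · min R 25/16 gives 49/32
8 of 15 · BBRBRRRR · max L 3/2 · min R 49/32 gives 97/64
9 of 15 · BBRBRRRRR · max L 3/2 · min R 97/64 gives 193/128
10 of 15 · BBRBRRRRRR · max L 3/2 · min R 193/128 gives 385/256
11 of 15 · BBRBRRRRRRB · max L 385/256 · min R 193/128 gives 771/512
12 of 15 · BBRBRRRRRRBR · max L 385/256 · min R 771/512 gives 1541/1024
13 of 15 · BBRBRRRRRRBRR · max L 385/256 · min R 1541/1024 gives 3081/2048
14 of 15 · BBRBRRRRRRBRRR · max L 385/256 · min R 3081/2048 gives 6161/4096
15 of 15 · BBRBRRRRRRBRRRR · max L 385/256 · min R 6161/4096 gives 12321/8192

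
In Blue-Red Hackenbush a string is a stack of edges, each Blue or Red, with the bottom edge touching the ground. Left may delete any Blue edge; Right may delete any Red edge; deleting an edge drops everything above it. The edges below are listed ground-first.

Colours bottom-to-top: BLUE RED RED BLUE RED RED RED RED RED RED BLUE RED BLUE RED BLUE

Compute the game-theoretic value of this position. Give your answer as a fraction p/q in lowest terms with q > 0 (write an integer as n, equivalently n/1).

4139/16384

1 of 15 · B · max L 0 · min R +∞ -> 1
2 of 15 · BR · max L 0 · min R 1 -> 1/2
3 of 15 · BRR · max L 0 · min R 1/2 -> 1/4
4 of 15 · BRRB · max L 1/4 · min R 1/2 -> 3/8
5 of 15 · BRRBR · max L 1/4 · min R 3/8 -> 5/16
6 of 15 · BRRBRR · max L 1/4 · min R 5/16 -> 9/32
7 of 15 · BRRBRRR · max L 1/4 · min R 9/32 -> 17/64
8 of 15 · BRRBRRRR · max L 1/4 · min R 17/64 -> 33/128
9 of 15 · BRRBRRRRR · max L 1/4 · min R 33/128 -> 65/256
10 of 15 · BRRBRRRRRR · max L 1/4 · min R 65/256 -> 129/512
11 of 15 · BRRBRRRRRRB · max L 129/512 · min R 65/256 -> 259/1024
12 of 15 · BRRBRRRRRRBR · max L 129/512 · min R 259/1024 -> 517/2048
13 of 15 · BRRBRRRRRRBRB · max L 517/2048 · min R 259/1024 -> 1035/4096
14 of 15 · BRRBRRRRRRBRBR · max L 517/2048 · min R 1035/4096 -> 2069/8192
15 of 15 · BRRBRRRRRRBRBRB · max L 2069/8192 · min R 1035/4096 -> 4139/16384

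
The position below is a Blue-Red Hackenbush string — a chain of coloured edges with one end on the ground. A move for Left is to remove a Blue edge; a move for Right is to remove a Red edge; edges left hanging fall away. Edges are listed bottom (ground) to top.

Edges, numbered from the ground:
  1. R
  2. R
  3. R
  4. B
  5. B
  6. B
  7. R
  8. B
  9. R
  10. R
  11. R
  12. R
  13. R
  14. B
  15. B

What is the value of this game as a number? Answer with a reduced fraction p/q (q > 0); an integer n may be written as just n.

-8953/4096

Prefix values for R R R B B B R B R R R R R B B via {L|R} + simplicity:
value_1 [R]  L=[]  R=[0]  → -1
value_2 [RR]  L=[]  R=[-1; 0]  → -2
value_3 [RRR]  L=[]  R=[-2; -1; 0]  → -3
value_4 [RRRB]  L=[-3]  R=[-2; -1; 0]  → -5/2
value_5 [RRRBB]  L=[-3; -5/2]  R=[-2; -1; 0]  → -9/4
value_6 [RRRBBB]  L=[-3; -5/2; -9/4]  R=[-2; -1; 0]  → -17/8
value_7 [RRRBBBR]  L=[-3; -5/2; -9/4]  R=[-17/8; -2; -1; 0]  → -35/16
value_8 [RRRBBBRB]  L=[-3; -5/2; -9/4; -35/16]  R=[-17/8; -2; -1; 0]  → -69/32
value_9 [RRRBBBRBR]  L=[-3; -5/2; -9/4; -35/16]  R=[-69/32; -17/8; -2; -1; 0]  → -139/64
value_10 [RRRBBBRBRR]  L=[-3; -5/2; -9/4; -35/16]  R=[-139/64; -69/32; -17/8; -2; -1; 0]  → -279/128
value_11 [RRRBBBRBRRR]  L=[-3; -5/2; -9/4; -35/16]  R=[-279/128; -139/64; -69/32; -17/8; -2; -1; 0]  → -559/256
value_12 [RRRBBBRBRRRR]  L=[-3; -5/2; -9/4; -35/16]  R=[-559/256; -279/128; -139/64; -69/32; -17/8; -2; -1; 0]  → -1119/512
value_13 [RRRBBBRBRRRRR]  L=[-3; -5/2; -9/4; -35/16]  R=[-1119/512; -559/256; -279/128; -139/64; -69/32; -17/8; -2; -1; 0]  → -2239/1024
value_14 [RRRBBBRBRRRRRB]  L=[-3; -5/2; -9/4; -35/16; -2239/1024]  R=[-1119/512; -559/256; -279/128; -139/64; -69/32; -17/8; -2; -1; 0]  → -4477/2048
value_15 [RRRBBBRBRRRRRBB]  L=[-3; -5/2; -9/4; -35/16; -2239/1024; -4477/2048]  R=[-1119/512; -559/256; -279/128; -139/64; -69/32; -17/8; -2; -1; 0]  → -8953/4096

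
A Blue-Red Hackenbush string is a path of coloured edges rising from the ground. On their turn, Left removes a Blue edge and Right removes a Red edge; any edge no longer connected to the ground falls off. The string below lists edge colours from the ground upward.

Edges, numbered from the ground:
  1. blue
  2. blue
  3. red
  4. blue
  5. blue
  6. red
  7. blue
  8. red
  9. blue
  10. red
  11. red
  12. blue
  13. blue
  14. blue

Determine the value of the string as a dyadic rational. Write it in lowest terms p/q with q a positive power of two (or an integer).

7503/4096

step 1: add blue to get b; options L={ 0 } R={ (no moves) } so 1
step 2: add blue to get bb; options L={ 0; 1 } R={ (no moves) } so 2
step 3: add red to get bbr; options L={ 0; 1 } R={ 2 } so 3/2
step 4: add blue to get bbrb; options L={ 0; 1; 3/2 } R={ 2 } so 7/4
step 5: add blue to get bbrbb; options L={ 0; 1; 3/2; 7/4 } R={ 2 } so 15/8
step 6: add red to get bbrbbr; options L={ 0; 1; 3/2; 7/4 } R={ 15/8; 2 } so 29/16
step 7: add blue to get bbrbbrb; options L={ 0; 1; 3/2; 7/4; 29/16 } R={ 15/8; 2 } so 59/32
step 8: add red to get bbrbbrbr; options L={ 0; 1; 3/2; 7/4; 29/16 } R={ 59/32; 15/8; 2 } so 117/64
step 9: add blue to get bbrbbrbrb; options L={ 0; 1; 3/2; 7/4; 29/16; 117/64 } R={ 59/32; 15/8; 2 } so 235/128
step 10: add red to get bbrbbrbrbr; options L={ 0; 1; 3/2; 7/4; 29/16; 117/64 } R={ 235/128; 59/32; 15/8; 2 } so 469/256
step 11: add red to get bbrbbrbrbrr; options L={ 0; 1; 3/2; 7/4; 29/16; 117/64 } R={ 469/256; 235/128; 59/32; 15/8; 2 } so 937/512
step 12: add blue to get bbrbbrbrbrrb; options L={ 0; 1; 3/2; 7/4; 29/16; 117/64; 937/512 } R={ 469/256; 235/128; 59/32; 15/8; 2 } so 1875/1024
step 13: add blue to get bbrbbrbrbrrbb; options L={ 0; 1; 3/2; 7/4; 29/16; 117/64; 937/512; 1875/1024 } R={ 469/256; 235/128; 59/32; 15/8; 2 } so 3751/2048
step 14: add blue to get bbrbbrbrbrrbbb; options L={ 0; 1; 3/2; 7/4; 29/16; 117/64; 937/512; 1875/1024; 3751/2048 } R={ 469/256; 235/128; 59/32; 15/8; 2 } so 7503/4096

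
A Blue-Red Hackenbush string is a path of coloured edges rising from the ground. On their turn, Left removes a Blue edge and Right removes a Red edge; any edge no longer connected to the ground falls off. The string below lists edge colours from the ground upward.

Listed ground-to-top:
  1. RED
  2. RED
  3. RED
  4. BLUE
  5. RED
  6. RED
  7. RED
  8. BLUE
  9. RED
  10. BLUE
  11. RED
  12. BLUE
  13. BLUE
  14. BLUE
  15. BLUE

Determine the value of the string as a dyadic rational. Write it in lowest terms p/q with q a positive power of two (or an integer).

R: Left { none }, Right { 0 } — simplest -1
RR: Left { none }, Right { -1,0 } — simplest -2
RRR: Left { none }, Right { -2,-1,0 } — simplest -3
RRRB: Left { -3 }, Right { -2,-1,0 } — simplest -5/2
RRRBR: Left { -3 }, Right { -5/2,-2,-1,0 } — simplest -11/4
RRRBRR: Left { -3 }, Right { -11/4,-5/2,-2,-1,0 } — simplest -23/8
RRRBRRR: Left { -3 }, Right { -23/8,-11/4,-5/2,-2,-1,0 } — simplest -47/16
RRRBRRRB: Left { -3,-47/16 }, Right { -23/8,-11/4,-5/2,-2,-1,0 } — simplest -93/32
RRRBRRRBR: Left { -3,-47/16 }, Right { -93/32,-23/8,-11/4,-5/2,-2,-1,0 } — simplest -187/64
RRRBRRRBRB: Left { -3,-47/16,-187/64 }, Right { -93/32,-23/8,-11/4,-5/2,-2,-1,0 } — simplest -373/128
RRRBRRRBRBR: Left { -3,-47/16,-187/64 }, Right { -373/128,-93/32,-23/8,-11/4,-5/2,-2,-1,0 } — simplest -747/256
RRRBRRRBRBRB: Left { -3,-47/16,-187/64,-747/256 }, Right { -373/128,-93/32,-23/8,-11/4,-5/2,-2,-1,0 } — simplest -1493/512
RRRBRRRBRBRBB: Left { -3,-47/16,-187/64,-747/256,-1493/512 }, Right { -373/128,-93/32,-23/8,-11/4,-5/2,-2,-1,0 } — simplest -2985/1024
RRRBRRRBRBRBBB: Left { -3,-47/16,-187/64,-747/256,-1493/512,-2985/1024 }, Right { -373/128,-93/32,-23/8,-11/4,-5/2,-2,-1,0 } — simplest -5969/2048
RRRBRRRBRBRBBBB: Left { -3,-47/16,-187/64,-747/256,-1493/512,-2985/1024,-5969/2048 }, Right { -373/128,-93/32,-23/8,-11/4,-5/2,-2,-1,0 } — simplest -11937/4096

-11937/4096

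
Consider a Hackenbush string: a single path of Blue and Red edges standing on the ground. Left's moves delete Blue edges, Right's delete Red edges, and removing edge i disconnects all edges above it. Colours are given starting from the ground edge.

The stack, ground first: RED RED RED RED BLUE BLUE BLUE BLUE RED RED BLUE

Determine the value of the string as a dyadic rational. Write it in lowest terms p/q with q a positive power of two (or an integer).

-397/128

Prefix values for RED RED RED RED BLUE BLUE BLUE BLUE RED RED BLUE via {L|R} + simplicity:
G_1 [R]  L=[·]  R=[0]  => -1
G_2 [RR]  L=[·]  R=[-1, 0]  => -2
G_3 [RRR]  L=[·]  R=[-2, -1, 0]  => -3
G_4 [RRRR]  L=[·]  R=[-3, -2, -1, 0]  => -4
G_5 [RRRRB]  L=[-4]  R=[-3, -2, -1, 0]  => -7/2
G_6 [RRRRBB]  L=[-4, -7/2]  R=[-3, -2, -1, 0]  => -13/4
G_7 [RRRRBBB]  L=[-4, -7/2, -13/4]  R=[-3, -2, -1, 0]  => -25/8
G_8 [RRRRBBBB]  L=[-4, -7/2, -13/4, -25/8]  R=[-3, -2, -1, 0]  => -49/16
G_9 [RRRRBBBBR]  L=[-4, -7/2, -13/4, -25/8]  R=[-49/16, -3, -2, -1, 0]  => -99/32
G_10 [RRRRBBBBRR]  L=[-4, -7/2, -13/4, -25/8]  R=[-99/32, -49/16, -3, -2, -1, 0]  => -199/64
G_11 [RRRRBBBBRRB]  L=[-4, -7/2, -13/4, -25/8, -199/64]  R=[-99/32, -49/16, -3, -2, -1, 0]  => -397/128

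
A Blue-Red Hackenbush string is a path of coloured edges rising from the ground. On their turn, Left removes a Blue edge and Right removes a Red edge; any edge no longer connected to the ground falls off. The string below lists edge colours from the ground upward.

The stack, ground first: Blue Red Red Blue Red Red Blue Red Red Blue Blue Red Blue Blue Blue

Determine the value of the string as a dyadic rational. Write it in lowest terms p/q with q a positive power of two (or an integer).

4719/16384

step 1: add Blue to get B; options L={ 0 } R={ ∅ } → 1
step 2: add Red to get BR; options L={ 0 } R={ 1 } → 1/2
step 3: add Red to get BRR; options L={ 0 } R={ 1/2 1 } → 1/4
step 4: add Blue to get BRRB; options L={ 0 1/4 } R={ 1/2 1 } → 3/8
step 5: add Red to get BRRBR; options L={ 0 1/4 } R={ 3/8 1/2 1 } → 5/16
step 6: add Red to get BRRBRR; options L={ 0 1/4 } R={ 5/16 3/8 1/2 1 } → 9/32
step 7: add Blue to get BRRBRRB; options L={ 0 1/4 9/32 } R={ 5/16 3/8 1/2 1 } → 19/64
step 8: add Red to get BRRBRRBR; options L={ 0 1/4 9/32 } R={ 19/64 5/16 3/8 1/2 1 } → 37/128
step 9: add Red to get BRRBRRBRR; options L={ 0 1/4 9/32 } R={ 37/128 19/64 5/16 3/8 1/2 1 } → 73/256
step 10: add Blue to get BRRBRRBRRB; options L={ 0 1/4 9/32 73/256 } R={ 37/128 19/64 5/16 3/8 1/2 1 } → 147/512
step 11: add Blue to get BRRBRRBRRBB; options L={ 0 1/4 9/32 73/256 147/512 } R={ 37/128 19/64 5/16 3/8 1/2 1 } → 295/1024
step 12: add Red to get BRRBRRBRRBBR; options L={ 0 1/4 9/32 73/256 147/512 } R={ 295/1024 37/128 19/64 5/16 3/8 1/2 1 } → 589/2048
step 13: add Blue to get BRRBRRBRRBBRB; options L={ 0 1/4 9/32 73/256 147/512 589/2048 } R={ 295/1024 37/128 19/64 5/16 3/8 1/2 1 } → 1179/4096
step 14: add Blue to get BRRBRRBRRBBRBB; options L={ 0 1/4 9/32 73/256 147/512 589/2048 1179/4096 } R={ 295/1024 37/128 19/64 5/16 3/8 1/2 1 } → 2359/8192
step 15: add Blue to get BRRBRRBRRBBRBBB; options L={ 0 1/4 9/32 73/256 147/512 589/2048 1179/4096 2359/8192 } R={ 295/1024 37/128 19/64 5/16 3/8 1/2 1 } → 4719/16384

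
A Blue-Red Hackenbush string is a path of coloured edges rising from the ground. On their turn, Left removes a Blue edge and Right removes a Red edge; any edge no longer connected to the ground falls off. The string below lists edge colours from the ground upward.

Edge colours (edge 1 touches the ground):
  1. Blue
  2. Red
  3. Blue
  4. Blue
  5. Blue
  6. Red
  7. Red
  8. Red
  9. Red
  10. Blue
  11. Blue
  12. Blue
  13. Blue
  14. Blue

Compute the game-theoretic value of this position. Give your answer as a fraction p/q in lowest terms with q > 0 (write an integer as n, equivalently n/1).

7231/8192

edge 1 of 14 (Blue): { 0 | none } -> 1
edge 2 of 14 (Red): { 0 | 1 } -> 1/2
edge 3 of 14 (Blue): { 0 1/2 | 1 } -> 3/4
edge 4 of 14 (Blue): { 0 1/2 3/4 | 1 } -> 7/8
edge 5 of 14 (Blue): { 0 1/2 3/4 7/8 | 1 } -> 15/16
edge 6 of 14 (Red): { 0 1/2 3/4 7/8 | 15/16 1 } -> 29/32
edge 7 of 14 (Red): { 0 1/2 3/4 7/8 | 29/32 15/16 1 } -> 57/64
edge 8 of 14 (Red): { 0 1/2 3/4 7/8 | 57/64 29/32 15/16 1 } -> 113/128
edge 9 of 14 (Red): { 0 1/2 3/4 7/8 | 113/128 57/64 29/32 15/16 1 } -> 225/256
edge 10 of 14 (Blue): { 0 1/2 3/4 7/8 225/256 | 113/128 57/64 29/32 15/16 1 } -> 451/512
edge 11 of 14 (Blue): { 0 1/2 3/4 7/8 225/256 451/512 | 113/128 57/64 29/32 15/16 1 } -> 903/1024
edge 12 of 14 (Blue): { 0 1/2 3/4 7/8 225/256 451/512 903/1024 | 113/128 57/64 29/32 15/16 1 } -> 1807/2048
edge 13 of 14 (Blue): { 0 1/2 3/4 7/8 225/256 451/512 903/1024 1807/2048 | 113/128 57/64 29/32 15/16 1 } -> 3615/4096
edge 14 of 14 (Blue): { 0 1/2 3/4 7/8 225/256 451/512 903/1024 1807/2048 3615/4096 | 113/128 57/64 29/32 15/16 1 } -> 7231/8192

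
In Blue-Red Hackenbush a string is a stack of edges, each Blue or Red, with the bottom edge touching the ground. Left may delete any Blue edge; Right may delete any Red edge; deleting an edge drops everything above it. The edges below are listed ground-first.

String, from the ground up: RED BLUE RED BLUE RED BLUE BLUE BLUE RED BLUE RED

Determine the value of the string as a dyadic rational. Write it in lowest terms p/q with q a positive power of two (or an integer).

-651/1024

val(R) = { ∅ | 0 } → -1
val(RB) = { -1 | 0 } → -1/2
val(RBR) = { -1 | -1/2, 0 } → -3/4
val(RBRB) = { -1, -3/4 | -1/2, 0 } → -5/8
val(RBRBR) = { -1, -3/4 | -5/8, -1/2, 0 } → -11/16
val(RBRBRB) = { -1, -3/4, -11/16 | -5/8, -1/2, 0 } → -21/32
val(RBRBRBB) = { -1, -3/4, -11/16, -21/32 | -5/8, -1/2, 0 } → -41/64
val(RBRBRBBB) = { -1, -3/4, -11/16, -21/32, -41/64 | -5/8, -1/2, 0 } → -81/128
val(RBRBRBBBR) = { -1, -3/4, -11/16, -21/32, -41/64 | -81/128, -5/8, -1/2, 0 } → -163/256
val(RBRBRBBBRB) = { -1, -3/4, -11/16, -21/32, -41/64, -163/256 | -81/128, -5/8, -1/2, 0 } → -325/512
val(RBRBRBBBRBR) = { -1, -3/4, -11/16, -21/32, -41/64, -163/256 | -325/512, -81/128, -5/8, -1/2, 0 } → -651/1024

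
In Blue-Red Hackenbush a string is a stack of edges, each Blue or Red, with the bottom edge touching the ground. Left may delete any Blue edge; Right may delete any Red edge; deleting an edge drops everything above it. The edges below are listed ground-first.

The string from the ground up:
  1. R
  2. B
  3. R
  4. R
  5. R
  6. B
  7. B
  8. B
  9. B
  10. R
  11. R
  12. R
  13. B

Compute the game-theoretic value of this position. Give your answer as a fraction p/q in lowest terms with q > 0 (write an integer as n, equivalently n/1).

-3613/4096

1 of 13 · R · max L −∞ · min R 0 -> -1
2 of 13 · RB · max L -1 · min R 0 -> -1/2
3 of 13 · RBR · max L -1 · min R -1/2 -> -3/4
4 of 13 · RBRR · max L -1 · min R -3/4 -> -7/8
5 of 13 · RBRRR · max L -1 · min R -7/8 -> -15/16
6 of 13 · RBRRRB · max L -15/16 · min R -7/8 -> -29/32
7 of 13 · RBRRRBB · max L -29/32 · min R -7/8 -> -57/64
8 of 13 · RBRRRBBB · max L -57/64 · min R -7/8 -> -113/128
9 of 13 · RBRRRBBBB · max L -113/128 · min R -7/8 -> -225/256
10 of 13 · RBRRRBBBBR · max L -113/128 · min R -225/256 -> -451/512
11 of 13 · RBRRRBBBBRR · max L -113/128 · min R -451/512 -> -903/1024
12 of 13 · RBRRRBBBBRRR · max L -113/128 · min R -903/1024 -> -1807/2048
13 of 13 · RBRRRBBBBRRRB · max L -1807/2048 · min R -903/1024 -> -3613/4096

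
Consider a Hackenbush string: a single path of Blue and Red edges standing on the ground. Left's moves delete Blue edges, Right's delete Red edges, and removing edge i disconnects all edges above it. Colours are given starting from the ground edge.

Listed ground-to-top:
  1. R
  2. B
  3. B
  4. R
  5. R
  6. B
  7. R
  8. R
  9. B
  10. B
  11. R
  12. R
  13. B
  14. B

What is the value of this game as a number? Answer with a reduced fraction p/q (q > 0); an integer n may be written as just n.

-3481/8192

Recurse on prefixes of the 14-edge string R B B R R B R R B B R R B B:
R: Left { · }, Right { 0 } so simplest -1
RB: Left { -1 }, Right { 0 } so simplest -1/2
RBB: Left { -1,-1/2 }, Right { 0 } so simplest -1/4
RBBR: Left { -1,-1/2 }, Right { -1/4,0 } so simplest -3/8
RBBRR: Left { -1,-1/2 }, Right { -3/8,-1/4,0 } so simplest -7/16
RBBRRB: Left { -1,-1/2,-7/16 }, Right { -3/8,-1/4,0 } so simplest -13/32
RBBRRBR: Left { -1,-1/2,-7/16 }, Right { -13/32,-3/8,-1/4,0 } so simplest -27/64
RBBRRBRR: Left { -1,-1/2,-7/16 }, Right { -27/64,-13/32,-3/8,-1/4,0 } so simplest -55/128
RBBRRBRRB: Left { -1,-1/2,-7/16,-55/128 }, Right { -27/64,-13/32,-3/8,-1/4,0 } so simplest -109/256
RBBRRBRRBB: Left { -1,-1/2,-7/16,-55/128,-109/256 }, Right { -27/64,-13/32,-3/8,-1/4,0 } so simplest -217/512
RBBRRBRRBBR: Left { -1,-1/2,-7/16,-55/128,-109/256 }, Right { -217/512,-27/64,-13/32,-3/8,-1/4,0 } so simplest -435/1024
RBBRRBRRBBRR: Left { -1,-1/2,-7/16,-55/128,-109/256 }, Right { -435/1024,-217/512,-27/64,-13/32,-3/8,-1/4,0 } so simplest -871/2048
RBBRRBRRBBRRB: Left { -1,-1/2,-7/16,-55/128,-109/256,-871/2048 }, Right { -435/1024,-217/512,-27/64,-13/32,-3/8,-1/4,0 } so simplest -1741/4096
RBBRRBRRBBRRBB: Left { -1,-1/2,-7/16,-55/128,-109/256,-871/2048,-1741/4096 }, Right { -435/1024,-217/512,-27/64,-13/32,-3/8,-1/4,0 } so simplest -3481/8192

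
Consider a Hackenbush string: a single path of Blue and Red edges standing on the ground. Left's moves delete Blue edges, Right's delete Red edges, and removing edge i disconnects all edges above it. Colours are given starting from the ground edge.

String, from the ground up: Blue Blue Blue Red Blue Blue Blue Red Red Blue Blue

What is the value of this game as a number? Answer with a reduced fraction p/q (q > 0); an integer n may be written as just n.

Recurse on prefixes of the 11-edge string Blue Blue Blue Red Blue Blue Blue Red Red Blue Blue:
B: Left { 0 }, Right { — } -> simplest 1
BB: Left { 0; 1 }, Right { — } -> simplest 2
BBB: Left { 0; 1; 2 }, Right { — } -> simplest 3
BBBR: Left { 0; 1; 2 }, Right { 3 } -> simplest 5/2
BBBRB: Left { 0; 1; 2; 5/2 }, Right { 3 } -> simplest 11/4
BBBRBB: Left { 0; 1; 2; 5/2; 11/4 }, Right { 3 } -> simplest 23/8
BBBRBBB: Left { 0; 1; 2; 5/2; 11/4; 23/8 }, Right { 3 } -> simplest 47/16
BBBRBBBR: Left { 0; 1; 2; 5/2; 11/4; 23/8 }, Right { 47/16; 3 } -> simplest 93/32
BBBRBBBRR: Left { 0; 1; 2; 5/2; 11/4; 23/8 }, Right { 93/32; 47/16; 3 } -> simplest 185/64
BBBRBBBRRB: Left { 0; 1; 2; 5/2; 11/4; 23/8; 185/64 }, Right { 93/32; 47/16; 3 } -> simplest 371/128
BBBRBBBRRBB: Left { 0; 1; 2; 5/2; 11/4; 23/8; 185/64; 371/128 }, Right { 93/32; 47/16; 3 } -> simplest 743/256

743/256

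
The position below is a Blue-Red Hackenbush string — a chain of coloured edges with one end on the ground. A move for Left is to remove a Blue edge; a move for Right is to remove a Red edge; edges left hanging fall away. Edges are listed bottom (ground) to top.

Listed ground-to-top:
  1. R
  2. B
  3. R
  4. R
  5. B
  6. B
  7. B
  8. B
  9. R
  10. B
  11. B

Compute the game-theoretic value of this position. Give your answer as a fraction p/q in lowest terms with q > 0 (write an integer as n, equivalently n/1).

-777/1024

step 1: add R to get R; options L={  } R={ 0 } so -1
step 2: add B to get RB; options L={ -1 } R={ 0 } so -1/2
step 3: add R to get RBR; options L={ -1 } R={ -1/2 0 } so -3/4
step 4: add R to get RBRR; options L={ -1 } R={ -3/4 -1/2 0 } so -7/8
step 5: add B to get RBRRB; options L={ -1 -7/8 } R={ -3/4 -1/2 0 } so -13/16
step 6: add B to get RBRRBB; options L={ -1 -7/8 -13/16 } R={ -3/4 -1/2 0 } so -25/32
step 7: add B to get RBRRBBB; options L={ -1 -7/8 -13/16 -25/32 } R={ -3/4 -1/2 0 } so -49/64
step 8: add B to get RBRRBBBB; options L={ -1 -7/8 -13/16 -25/32 -49/64 } R={ -3/4 -1/2 0 } so -97/128
step 9: add R to get RBRRBBBBR; options L={ -1 -7/8 -13/16 -25/32 -49/64 } R={ -97/128 -3/4 -1/2 0 } so -195/256
step 10: add B to get RBRRBBBBRB; options L={ -1 -7/8 -13/16 -25/32 -49/64 -195/256 } R={ -97/128 -3/4 -1/2 0 } so -389/512
step 11: add B to get RBRRBBBBRBB; options L={ -1 -7/8 -13/16 -25/32 -49/64 -195/256 -389/512 } R={ -97/128 -3/4 -1/2 0 } so -777/1024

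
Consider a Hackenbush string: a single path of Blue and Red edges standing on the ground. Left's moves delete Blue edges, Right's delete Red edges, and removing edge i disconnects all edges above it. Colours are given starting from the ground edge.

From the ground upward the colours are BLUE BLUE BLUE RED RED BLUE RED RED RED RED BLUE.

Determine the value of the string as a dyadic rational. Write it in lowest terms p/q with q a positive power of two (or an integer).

v(B) = { 0 | ∅ } so 1
v(BB) = { 0,1 | ∅ } so 2
v(BBB) = { 0,1,2 | ∅ } so 3
v(BBBR) = { 0,1,2 | 3 } so 5/2
v(BBBRR) = { 0,1,2 | 5/2,3 } so 9/4
v(BBBRRB) = { 0,1,2,9/4 | 5/2,3 } so 19/8
v(BBBRRBR) = { 0,1,2,9/4 | 19/8,5/2,3 } so 37/16
v(BBBRRBRR) = { 0,1,2,9/4 | 37/16,19/8,5/2,3 } so 73/32
v(BBBRRBRRR) = { 0,1,2,9/4 | 73/32,37/16,19/8,5/2,3 } so 145/64
v(BBBRRBRRRR) = { 0,1,2,9/4 | 145/64,73/32,37/16,19/8,5/2,3 } so 289/128
v(BBBRRBRRRRB) = { 0,1,2,9/4,289/128 | 145/64,73/32,37/16,19/8,5/2,3 } so 579/256

579/256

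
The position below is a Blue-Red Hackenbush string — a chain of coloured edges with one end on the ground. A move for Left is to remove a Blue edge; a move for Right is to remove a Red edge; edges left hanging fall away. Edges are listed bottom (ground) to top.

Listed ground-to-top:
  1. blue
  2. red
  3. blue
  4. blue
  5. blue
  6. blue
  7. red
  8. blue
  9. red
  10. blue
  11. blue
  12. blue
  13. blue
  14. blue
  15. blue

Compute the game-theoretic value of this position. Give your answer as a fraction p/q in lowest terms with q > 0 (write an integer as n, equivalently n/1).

15743/16384

Prefix values for blue red blue blue blue blue red blue red blue blue blue blue blue blue via {L|R} + simplicity:
edge 1 of 15 (blue): { 0 |  } ⇒ 1
edge 2 of 15 (red): { 0 | 1 } ⇒ 1/2
edge 3 of 15 (blue): { 0 1/2 | 1 } ⇒ 3/4
edge 4 of 15 (blue): { 0 1/2 3/4 | 1 } ⇒ 7/8
edge 5 of 15 (blue): { 0 1/2 3/4 7/8 | 1 } ⇒ 15/16
edge 6 of 15 (blue): { 0 1/2 3/4 7/8 15/16 | 1 } ⇒ 31/32
edge 7 of 15 (red): { 0 1/2 3/4 7/8 15/16 | 31/32 1 } ⇒ 61/64
edge 8 of 15 (blue): { 0 1/2 3/4 7/8 15/16 61/64 | 31/32 1 } ⇒ 123/128
edge 9 of 15 (red): { 0 1/2 3/4 7/8 15/16 61/64 | 123/128 31/32 1 } ⇒ 245/256
edge 10 of 15 (blue): { 0 1/2 3/4 7/8 15/16 61/64 245/256 | 123/128 31/32 1 } ⇒ 491/512
edge 11 of 15 (blue): { 0 1/2 3/4 7/8 15/16 61/64 245/256 491/512 | 123/128 31/32 1 } ⇒ 983/1024
edge 12 of 15 (blue): { 0 1/2 3/4 7/8 15/16 61/64 245/256 491/512 983/1024 | 123/128 31/32 1 } ⇒ 1967/2048
edge 13 of 15 (blue): { 0 1/2 3/4 7/8 15/16 61/64 245/256 491/512 983/1024 1967/2048 | 123/128 31/32 1 } ⇒ 3935/4096
edge 14 of 15 (blue): { 0 1/2 3/4 7/8 15/16 61/64 245/256 491/512 983/1024 1967/2048 3935/4096 | 123/128 31/32 1 } ⇒ 7871/8192
edge 15 of 15 (blue): { 0 1/2 3/4 7/8 15/16 61/64 245/256 491/512 983/1024 1967/2048 3935/4096 7871/8192 | 123/128 31/32 1 } ⇒ 15743/16384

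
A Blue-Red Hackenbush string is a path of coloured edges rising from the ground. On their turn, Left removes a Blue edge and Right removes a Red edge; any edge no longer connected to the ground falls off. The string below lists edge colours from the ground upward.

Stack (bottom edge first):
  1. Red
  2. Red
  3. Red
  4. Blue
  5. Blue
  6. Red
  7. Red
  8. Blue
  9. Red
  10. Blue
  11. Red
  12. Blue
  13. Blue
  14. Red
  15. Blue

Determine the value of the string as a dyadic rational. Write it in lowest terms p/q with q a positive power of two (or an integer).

1 of 15 · R · max L −∞ · min R 0 => -1
2 of 15 · RR · max L −∞ · min R -1 => -2
3 of 15 · RRR · max L −∞ · min R -2 => -3
4 of 15 · RRRB · max L -3 · min R -2 => -5/2
5 of 15 · RRRBB · max L -5/2 · min R -2 => -9/4
6 of 15 · RRRBBR · max L -5/2 · min R -9/4 => -19/8
7 of 15 · RRRBBRR · max L -5/2 · min R -19/8 => -39/16
8 of 15 · RRRBBRRB · max L -39/16 · min R -19/8 => -77/32
9 of 15 · RRRBBRRBR · max L -39/16 · min R -77/32 => -155/64
10 of 15 · RRRBBRRBRB · max L -155/64 · min R -77/32 => -309/128
11 of 15 · RRRBBRRBRBR · max L -155/64 · min R -309/128 => -619/256
12 of 15 · RRRBBRRBRBRB · max L -619/256 · min R -309/128 => -1237/512
13 of 15 · RRRBBRRBRBRBB · max L -1237/512 · min R -309/128 => -2473/1024
14 of 15 · RRRBBRRBRBRBBR · max L -1237/512 · min R -2473/1024 => -4947/2048
15 of 15 · RRRBBRRBRBRBBRB · max L -4947/2048 · min R -2473/1024 => -9893/4096

-9893/4096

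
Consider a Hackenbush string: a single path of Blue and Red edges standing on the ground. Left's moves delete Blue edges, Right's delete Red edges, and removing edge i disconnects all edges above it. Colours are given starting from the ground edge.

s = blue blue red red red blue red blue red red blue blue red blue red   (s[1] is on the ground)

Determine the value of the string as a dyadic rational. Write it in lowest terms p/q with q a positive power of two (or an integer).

9525/8192

Build g(s[:k]) for k = 1..15, string s = blue blue red red red blue red blue red red blue blue red blue red.
1 of 15 · b · max L 0 · min R +∞ so 1
2 of 15 · bb · max L 1 · min R +∞ so 2
3 of 15 · bbr · max L 1 · min R 2 so 3/2
4 of 15 · bbrr · max L 1 · min R 3/2 so 5/4
5 of 15 · bbrrr · max L 1 · min R 5/4 so 9/8
6 of 15 · bbrrrb · max L 9/8 · min R 5/4 so 19/16
7 of 15 · bbrrrbr · max L 9/8 · min R 19/16 so 37/32
8 of 15 · bbrrrbrb · max L 37/32 · min R 19/16 so 75/64
9 of 15 · bbrrrbrbr · max L 37/32 · min R 75/64 so 149/128
10 of 15 · bbrrrbrbrr · max L 37/32 · min R 149/128 so 297/256
11 of 15 · bbrrrbrbrrb · max L 297/256 · min R 149/128 so 595/512
12 of 15 · bbrrrbrbrrbb · max L 595/512 · min R 149/128 so 1191/1024
13 of 15 · bbrrrbrbrrbbr · max L 595/512 · min R 1191/1024 so 2381/2048
14 of 15 · bbrrrbrbrrbbrb · max L 2381/2048 · min R 1191/1024 so 4763/4096
15 of 15 · bbrrrbrbrrbbrbr · max L 2381/2048 · min R 4763/4096 so 9525/8192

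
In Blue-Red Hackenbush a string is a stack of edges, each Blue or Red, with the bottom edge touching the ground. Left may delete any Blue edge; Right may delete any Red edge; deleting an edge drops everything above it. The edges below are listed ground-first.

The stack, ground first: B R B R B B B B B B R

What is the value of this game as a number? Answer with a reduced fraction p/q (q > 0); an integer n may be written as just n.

765/1024

Build v(s[:k]) for k = 1..11, string s = B R B R B B B B B B R.
edge 1 of 11 (B): { 0 |  } gives 1
edge 2 of 11 (R): { 0 | 1 } gives 1/2
edge 3 of 11 (B): { 0 1/2 | 1 } gives 3/4
edge 4 of 11 (R): { 0 1/2 | 3/4 1 } gives 5/8
edge 5 of 11 (B): { 0 1/2 5/8 | 3/4 1 } gives 11/16
edge 6 of 11 (B): { 0 1/2 5/8 11/16 | 3/4 1 } gives 23/32
edge 7 of 11 (B): { 0 1/2 5/8 11/16 23/32 | 3/4 1 } gives 47/64
edge 8 of 11 (B): { 0 1/2 5/8 11/16 23/32 47/64 | 3/4 1 } gives 95/128
edge 9 of 11 (B): { 0 1/2 5/8 11/16 23/32 47/64 95/128 | 3/4 1 } gives 191/256
edge 10 of 11 (B): { 0 1/2 5/8 11/16 23/32 47/64 95/128 191/256 | 3/4 1 } gives 383/512
edge 11 of 11 (R): { 0 1/2 5/8 11/16 23/32 47/64 95/128 191/256 | 383/512 3/4 1 } gives 765/1024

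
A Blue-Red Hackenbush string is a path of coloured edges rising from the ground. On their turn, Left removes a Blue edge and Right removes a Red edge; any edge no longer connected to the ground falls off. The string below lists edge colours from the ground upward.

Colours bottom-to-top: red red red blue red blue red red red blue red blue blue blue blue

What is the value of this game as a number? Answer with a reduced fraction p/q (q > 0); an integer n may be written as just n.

-11169/4096

edge 1 of 15 (red): { · | 0 } gives -1
edge 2 of 15 (red): { · | -1,0 } gives -2
edge 3 of 15 (red): { · | -2,-1,0 } gives -3
edge 4 of 15 (blue): { -3 | -2,-1,0 } gives -5/2
edge 5 of 15 (red): { -3 | -5/2,-2,-1,0 } gives -11/4
edge 6 of 15 (blue): { -3,-11/4 | -5/2,-2,-1,0 } gives -21/8
edge 7 of 15 (red): { -3,-11/4 | -21/8,-5/2,-2,-1,0 } gives -43/16
edge 8 of 15 (red): { -3,-11/4 | -43/16,-21/8,-5/2,-2,-1,0 } gives -87/32
edge 9 of 15 (red): { -3,-11/4 | -87/32,-43/16,-21/8,-5/2,-2,-1,0 } gives -175/64
edge 10 of 15 (blue): { -3,-11/4,-175/64 | -87/32,-43/16,-21/8,-5/2,-2,-1,0 } gives -349/128
edge 11 of 15 (red): { -3,-11/4,-175/64 | -349/128,-87/32,-43/16,-21/8,-5/2,-2,-1,0 } gives -699/256
edge 12 of 15 (blue): { -3,-11/4,-175/64,-699/256 | -349/128,-87/32,-43/16,-21/8,-5/2,-2,-1,0 } gives -1397/512
edge 13 of 15 (blue): { -3,-11/4,-175/64,-699/256,-1397/512 | -349/128,-87/32,-43/16,-21/8,-5/2,-2,-1,0 } gives -2793/1024
edge 14 of 15 (blue): { -3,-11/4,-175/64,-699/256,-1397/512,-2793/1024 | -349/128,-87/32,-43/16,-21/8,-5/2,-2,-1,0 } gives -5585/2048
edge 15 of 15 (blue): { -3,-11/4,-175/64,-699/256,-1397/512,-2793/1024,-5585/2048 | -349/128,-87/32,-43/16,-21/8,-5/2,-2,-1,0 } gives -11169/4096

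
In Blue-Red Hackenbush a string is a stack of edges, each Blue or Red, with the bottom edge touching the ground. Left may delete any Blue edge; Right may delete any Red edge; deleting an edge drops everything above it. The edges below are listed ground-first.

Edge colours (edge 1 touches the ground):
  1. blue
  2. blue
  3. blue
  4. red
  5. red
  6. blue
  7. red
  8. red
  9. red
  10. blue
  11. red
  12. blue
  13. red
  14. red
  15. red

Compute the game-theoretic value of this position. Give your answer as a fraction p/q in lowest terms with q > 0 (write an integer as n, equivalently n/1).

Prefix values for blue blue blue red red blue red red red blue red blue red red red via {L|R} + simplicity:
1 of 15 · b · max L 0 · min R +∞ so 1
2 of 15 · bb · max L 1 · min R +∞ so 2
3 of 15 · bbb · max L 2 · min R +∞ so 3
4 of 15 · bbbr · max L 2 · min R 3 so 5/2
5 of 15 · bbbrr · max L 2 · min R 5/2 so 9/4
6 of 15 · bbbrrb · max L 9/4 · min R 5/2 so 19/8
7 of 15 · bbbrrbr · max L 9/4 · min R 19/8 so 37/16
8 of 15 · bbbrrbrr · max L 9/4 · min R 37/16 so 73/32
9 of 15 · bbbrrbrrr · max L 9/4 · min R 73/32 so 145/64
10 of 15 · bbbrrbrrrb · max L 145/64 · min R 73/32 so 291/128
11 of 15 · bbbrrbrrrbr · max L 145/64 · min R 291/128 so 581/256
12 of 15 · bbbrrbrrrbrb · max L 581/256 · min R 291/128 so 1163/512
13 of 15 · bbbrrbrrrbrbr · max L 581/256 · min R 1163/512 so 2325/1024
14 of 15 · bbbrrbrrrbrbrr · max L 581/256 · min R 2325/1024 so 4649/2048
15 of 15 · bbbrrbrrrbrbrrr · max L 581/256 · min R 4649/2048 so 9297/4096

9297/4096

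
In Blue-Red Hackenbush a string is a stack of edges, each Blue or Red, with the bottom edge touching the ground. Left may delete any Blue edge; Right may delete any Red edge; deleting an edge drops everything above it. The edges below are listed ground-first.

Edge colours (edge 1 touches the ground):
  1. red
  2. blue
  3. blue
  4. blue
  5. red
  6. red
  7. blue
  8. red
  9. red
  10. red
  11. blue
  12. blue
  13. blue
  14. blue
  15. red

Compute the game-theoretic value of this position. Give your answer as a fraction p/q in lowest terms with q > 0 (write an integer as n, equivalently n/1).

Prefix values for red blue blue blue red red blue red red red blue blue blue blue red via {L|R} + simplicity:
r: Left { ∅ }, Right { 0 } so simplest -1
rb: Left { -1 }, Right { 0 } so simplest -1/2
rbb: Left { -1 -1/2 }, Right { 0 } so simplest -1/4
rbbb: Left { -1 -1/2 -1/4 }, Right { 0 } so simplest -1/8
rbbbr: Left { -1 -1/2 -1/4 }, Right { -1/8 0 } so simplest -3/16
rbbbrr: Left { -1 -1/2 -1/4 }, Right { -3/16 -1/8 0 } so simplest -7/32
rbbbrrb: Left { -1 -1/2 -1/4 -7/32 }, Right { -3/16 -1/8 0 } so simplest -13/64
rbbbrrbr: Left { -1 -1/2 -1/4 -7/32 }, Right { -13/64 -3/16 -1/8 0 } so simplest -27/128
rbbbrrbrr: Left { -1 -1/2 -1/4 -7/32 }, Right { -27/128 -13/64 -3/16 -1/8 0 } so simplest -55/256
rbbbrrbrrr: Left { -1 -1/2 -1/4 -7/32 }, Right { -55/256 -27/128 -13/64 -3/16 -1/8 0 } so simplest -111/512
rbbbrrbrrrb: Left { -1 -1/2 -1/4 -7/32 -111/512 }, Right { -55/256 -27/128 -13/64 -3/16 -1/8 0 } so simplest -221/1024
rbbbrrbrrrbb: Left { -1 -1/2 -1/4 -7/32 -111/512 -221/1024 }, Right { -55/256 -27/128 -13/64 -3/16 -1/8 0 } so simplest -441/2048
rbbbrrbrrrbbb: Left { -1 -1/2 -1/4 -7/32 -111/512 -221/1024 -441/2048 }, Right { -55/256 -27/128 -13/64 -3/16 -1/8 0 } so simplest -881/4096
rbbbrrbrrrbbbb: Left { -1 -1/2 -1/4 -7/32 -111/512 -221/1024 -441/2048 -881/4096 }, Right { -55/256 -27/128 -13/64 -3/16 -1/8 0 } so simplest -1761/8192
rbbbrrbrrrbbbbr: Left { -1 -1/2 -1/4 -7/32 -111/512 -221/1024 -441/2048 -881/4096 }, Right { -1761/8192 -55/256 -27/128 -13/64 -3/16 -1/8 0 } so simplest -3523/16384

-3523/16384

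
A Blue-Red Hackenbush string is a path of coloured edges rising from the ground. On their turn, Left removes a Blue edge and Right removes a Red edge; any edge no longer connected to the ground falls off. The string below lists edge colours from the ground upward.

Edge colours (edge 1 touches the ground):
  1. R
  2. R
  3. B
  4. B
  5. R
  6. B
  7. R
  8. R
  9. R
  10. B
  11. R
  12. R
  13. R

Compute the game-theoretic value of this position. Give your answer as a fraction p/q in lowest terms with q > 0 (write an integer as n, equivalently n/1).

-2799/2048

R: Left { ∅ }, Right { 0 } gives simplest -1
RR: Left { ∅ }, Right { -1, 0 } gives simplest -2
RRB: Left { -2 }, Right { -1, 0 } gives simplest -3/2
RRBB: Left { -2, -3/2 }, Right { -1, 0 } gives simplest -5/4
RRBBR: Left { -2, -3/2 }, Right { -5/4, -1, 0 } gives simplest -11/8
RRBBRB: Left { -2, -3/2, -11/8 }, Right { -5/4, -1, 0 } gives simplest -21/16
RRBBRBR: Left { -2, -3/2, -11/8 }, Right { -21/16, -5/4, -1, 0 } gives simplest -43/32
RRBBRBRR: Left { -2, -3/2, -11/8 }, Right { -43/32, -21/16, -5/4, -1, 0 } gives simplest -87/64
RRBBRBRRR: Left { -2, -3/2, -11/8 }, Right { -87/64, -43/32, -21/16, -5/4, -1, 0 } gives simplest -175/128
RRBBRBRRRB: Left { -2, -3/2, -11/8, -175/128 }, Right { -87/64, -43/32, -21/16, -5/4, -1, 0 } gives simplest -349/256
RRBBRBRRRBR: Left { -2, -3/2, -11/8, -175/128 }, Right { -349/256, -87/64, -43/32, -21/16, -5/4, -1, 0 } gives simplest -699/512
RRBBRBRRRBRR: Left { -2, -3/2, -11/8, -175/128 }, Right { -699/512, -349/256, -87/64, -43/32, -21/16, -5/4, -1, 0 } gives simplest -1399/1024
RRBBRBRRRBRRR: Left { -2, -3/2, -11/8, -175/128 }, Right { -1399/1024, -699/512, -349/256, -87/64, -43/32, -21/16, -5/4, -1, 0 } gives simplest -2799/2048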